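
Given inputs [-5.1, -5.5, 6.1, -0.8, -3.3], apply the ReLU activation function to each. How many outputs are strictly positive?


ReLU(x) = max(0, x) for each element:
ReLU(-5.1) = 0
ReLU(-5.5) = 0
ReLU(6.1) = 6.1
ReLU(-0.8) = 0
ReLU(-3.3) = 0
Active neurons (>0): 1

1


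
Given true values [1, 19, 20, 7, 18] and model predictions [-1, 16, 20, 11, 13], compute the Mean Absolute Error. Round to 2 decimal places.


Absolute errors: [2, 3, 0, 4, 5]
Sum of absolute errors = 14
MAE = 14 / 5 = 2.80

2.80


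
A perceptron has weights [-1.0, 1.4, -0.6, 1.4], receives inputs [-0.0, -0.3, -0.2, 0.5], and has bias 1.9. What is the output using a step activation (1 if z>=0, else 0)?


z = w . x + b
= -1.0*-0.0 + 1.4*-0.3 + -0.6*-0.2 + 1.4*0.5 + 1.9
= 0.0 + -0.42 + 0.12 + 0.7 + 1.9
= 0.4 + 1.9
= 2.3
Since z = 2.3 >= 0, output = 1

1


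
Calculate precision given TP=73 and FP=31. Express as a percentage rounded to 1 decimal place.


Precision = TP / (TP + FP) * 100
= 73 / (73 + 31)
= 73 / 104
= 0.7019
= 70.2%

70.2


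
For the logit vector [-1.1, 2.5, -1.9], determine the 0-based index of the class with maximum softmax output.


Softmax is a monotonic transformation, so it preserves the argmax.
We need to find the index of the maximum logit.
Index 0: -1.1
Index 1: 2.5
Index 2: -1.9
Maximum logit = 2.5 at index 1

1


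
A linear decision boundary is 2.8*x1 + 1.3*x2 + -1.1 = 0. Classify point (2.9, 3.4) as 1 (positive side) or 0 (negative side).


Compute 2.8 * 2.9 + 1.3 * 3.4 + -1.1
= 8.12 + 4.42 + -1.1
= 11.44
Since 11.44 >= 0, the point is on the positive side.

1


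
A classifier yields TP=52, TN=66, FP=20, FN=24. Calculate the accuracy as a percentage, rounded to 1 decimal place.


Accuracy = (TP + TN) / (TP + TN + FP + FN) * 100
= (52 + 66) / (52 + 66 + 20 + 24)
= 118 / 162
= 0.7284
= 72.8%

72.8


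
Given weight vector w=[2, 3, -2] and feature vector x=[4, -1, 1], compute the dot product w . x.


Element-wise products:
2 * 4 = 8
3 * -1 = -3
-2 * 1 = -2
Sum = 8 + -3 + -2
= 3

3


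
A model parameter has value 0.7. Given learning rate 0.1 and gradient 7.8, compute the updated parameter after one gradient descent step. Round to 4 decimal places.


w_new = w_old - lr * gradient
= 0.7 - 0.1 * 7.8
= 0.7 - (0.78)
= -0.0800

-0.0800


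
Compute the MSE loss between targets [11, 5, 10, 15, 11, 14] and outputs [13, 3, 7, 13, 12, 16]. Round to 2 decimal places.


Differences: [-2, 2, 3, 2, -1, -2]
Squared errors: [4, 4, 9, 4, 1, 4]
Sum of squared errors = 26
MSE = 26 / 6 = 4.33

4.33


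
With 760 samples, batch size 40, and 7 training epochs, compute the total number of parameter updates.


Iterations per epoch = 760 / 40 = 19
Total updates = iterations_per_epoch * epochs
= 19 * 7
= 133

133


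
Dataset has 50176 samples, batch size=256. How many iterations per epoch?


Iterations per epoch = dataset_size / batch_size
= 50176 / 256
= 196

196


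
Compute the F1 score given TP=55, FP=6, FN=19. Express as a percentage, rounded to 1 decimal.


Precision = TP / (TP + FP) = 55 / 61 = 0.9016
Recall = TP / (TP + FN) = 55 / 74 = 0.7432
F1 = 2 * P * R / (P + R)
= 2 * 0.9016 * 0.7432 / (0.9016 + 0.7432)
= 1.3403 / 1.6449
= 0.8148
As percentage: 81.5%

81.5


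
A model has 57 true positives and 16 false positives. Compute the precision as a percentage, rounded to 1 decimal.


Precision = TP / (TP + FP) * 100
= 57 / (57 + 16)
= 57 / 73
= 0.7808
= 78.1%

78.1


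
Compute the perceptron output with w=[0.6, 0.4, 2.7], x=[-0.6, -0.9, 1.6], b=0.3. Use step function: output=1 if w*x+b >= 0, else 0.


z = w . x + b
= 0.6*-0.6 + 0.4*-0.9 + 2.7*1.6 + 0.3
= -0.36 + -0.36 + 4.32 + 0.3
= 3.6 + 0.3
= 3.9
Since z = 3.9 >= 0, output = 1

1


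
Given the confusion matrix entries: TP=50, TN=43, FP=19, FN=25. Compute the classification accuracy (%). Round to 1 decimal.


Accuracy = (TP + TN) / (TP + TN + FP + FN) * 100
= (50 + 43) / (50 + 43 + 19 + 25)
= 93 / 137
= 0.6788
= 67.9%

67.9


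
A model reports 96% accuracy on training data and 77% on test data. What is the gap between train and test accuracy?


Gap = train_accuracy - test_accuracy
= 96 - 77
= 19%
This gap suggests the model is overfitting.

19


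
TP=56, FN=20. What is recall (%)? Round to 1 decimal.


Recall = TP / (TP + FN) * 100
= 56 / (56 + 20)
= 56 / 76
= 0.7368
= 73.7%

73.7


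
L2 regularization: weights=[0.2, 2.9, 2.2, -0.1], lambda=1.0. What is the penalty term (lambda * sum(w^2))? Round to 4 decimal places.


Squaring each weight:
0.2^2 = 0.04
2.9^2 = 8.41
2.2^2 = 4.84
(-0.1)^2 = 0.01
Sum of squares = 13.3
Penalty = 1.0 * 13.3 = 13.3000

13.3000


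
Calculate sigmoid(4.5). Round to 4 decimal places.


sigmoid(z) = 1 / (1 + exp(-z))
exp(-(4.5)) = exp(-4.5) = 0.0111
1 + 0.0111 = 1.0111
1 / 1.0111 = 0.9890

0.9890


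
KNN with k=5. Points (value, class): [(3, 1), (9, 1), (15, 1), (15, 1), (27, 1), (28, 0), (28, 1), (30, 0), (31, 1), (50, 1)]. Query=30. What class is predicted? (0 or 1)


Distances from query 30:
Point 30 (class 0): distance = 0
Point 31 (class 1): distance = 1
Point 28 (class 0): distance = 2
Point 28 (class 1): distance = 2
Point 27 (class 1): distance = 3
K=5 nearest neighbors: classes = [0, 1, 0, 1, 1]
Votes for class 1: 3 / 5
Majority vote => class 1

1


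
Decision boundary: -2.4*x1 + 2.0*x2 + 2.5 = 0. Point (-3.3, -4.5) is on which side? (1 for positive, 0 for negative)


Compute -2.4 * -3.3 + 2.0 * -4.5 + 2.5
= 7.92 + -9.0 + 2.5
= 1.42
Since 1.42 >= 0, the point is on the positive side.

1


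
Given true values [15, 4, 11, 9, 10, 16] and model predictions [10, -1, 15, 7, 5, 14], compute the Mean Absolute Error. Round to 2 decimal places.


Absolute errors: [5, 5, 4, 2, 5, 2]
Sum of absolute errors = 23
MAE = 23 / 6 = 3.83

3.83


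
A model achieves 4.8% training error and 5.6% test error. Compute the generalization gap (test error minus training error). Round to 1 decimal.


Generalization gap = test_error - train_error
= 5.6 - 4.8
= 0.8%
A small gap suggests good generalization.

0.8


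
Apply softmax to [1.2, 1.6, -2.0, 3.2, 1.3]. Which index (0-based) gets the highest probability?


Softmax is a monotonic transformation, so it preserves the argmax.
We need to find the index of the maximum logit.
Index 0: 1.2
Index 1: 1.6
Index 2: -2.0
Index 3: 3.2
Index 4: 1.3
Maximum logit = 3.2 at index 3

3


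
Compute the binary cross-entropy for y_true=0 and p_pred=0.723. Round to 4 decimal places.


For y=0: Loss = -log(1-p)
= -log(1 - 0.723)
= -log(0.277)
= -(-1.2837)
= 1.2837

1.2837


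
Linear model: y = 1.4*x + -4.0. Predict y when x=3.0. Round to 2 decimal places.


y = 1.4 * 3.0 + (-4.0)
= 4.2 + (-4.0)
= 0.20

0.20


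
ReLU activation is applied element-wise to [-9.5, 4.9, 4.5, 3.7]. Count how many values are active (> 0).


ReLU(x) = max(0, x) for each element:
ReLU(-9.5) = 0
ReLU(4.9) = 4.9
ReLU(4.5) = 4.5
ReLU(3.7) = 3.7
Active neurons (>0): 3

3


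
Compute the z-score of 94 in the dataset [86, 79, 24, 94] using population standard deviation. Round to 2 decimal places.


Mean = (86 + 79 + 24 + 94) / 4 = 70.75
Variance = sum((x_i - mean)^2) / n = 756.6875
Std = sqrt(756.6875) = 27.508
Z = (x - mean) / std
= (94 - 70.75) / 27.508
= 23.25 / 27.508
= 0.85

0.85


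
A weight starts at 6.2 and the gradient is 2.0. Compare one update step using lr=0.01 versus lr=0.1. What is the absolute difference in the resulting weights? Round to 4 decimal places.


With lr=0.01: w_new = 6.2 - 0.01 * 2.0 = 6.18
With lr=0.1: w_new = 6.2 - 0.1 * 2.0 = 6.0
Absolute difference = |6.18 - 6.0|
= 0.1800

0.1800


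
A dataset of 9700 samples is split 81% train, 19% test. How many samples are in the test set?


Train samples = 9700 * 81% = 7857
Test samples = 9700 - 7857
= 1843

1843


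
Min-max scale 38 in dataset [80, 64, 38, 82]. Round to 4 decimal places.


Min = 38, Max = 82
Range = 82 - 38 = 44
Scaled = (x - min) / (max - min)
= (38 - 38) / 44
= 0 / 44
= 0.0000

0.0000


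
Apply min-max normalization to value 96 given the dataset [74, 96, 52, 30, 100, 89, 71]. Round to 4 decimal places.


Min = 30, Max = 100
Range = 100 - 30 = 70
Scaled = (x - min) / (max - min)
= (96 - 30) / 70
= 66 / 70
= 0.9429

0.9429


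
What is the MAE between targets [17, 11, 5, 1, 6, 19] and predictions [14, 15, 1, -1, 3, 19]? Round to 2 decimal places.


Absolute errors: [3, 4, 4, 2, 3, 0]
Sum of absolute errors = 16
MAE = 16 / 6 = 2.67

2.67


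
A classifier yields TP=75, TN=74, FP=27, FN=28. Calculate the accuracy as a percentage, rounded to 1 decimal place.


Accuracy = (TP + TN) / (TP + TN + FP + FN) * 100
= (75 + 74) / (75 + 74 + 27 + 28)
= 149 / 204
= 0.7304
= 73.0%

73.0


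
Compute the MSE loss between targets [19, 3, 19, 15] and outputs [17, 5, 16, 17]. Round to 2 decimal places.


Differences: [2, -2, 3, -2]
Squared errors: [4, 4, 9, 4]
Sum of squared errors = 21
MSE = 21 / 4 = 5.25

5.25


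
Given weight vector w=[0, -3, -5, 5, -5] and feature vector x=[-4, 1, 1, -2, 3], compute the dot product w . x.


Element-wise products:
0 * -4 = 0
-3 * 1 = -3
-5 * 1 = -5
5 * -2 = -10
-5 * 3 = -15
Sum = 0 + -3 + -5 + -10 + -15
= -33

-33


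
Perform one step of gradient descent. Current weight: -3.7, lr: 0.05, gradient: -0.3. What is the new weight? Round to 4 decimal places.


w_new = w_old - lr * gradient
= -3.7 - 0.05 * -0.3
= -3.7 - (-0.015)
= -3.6850

-3.6850


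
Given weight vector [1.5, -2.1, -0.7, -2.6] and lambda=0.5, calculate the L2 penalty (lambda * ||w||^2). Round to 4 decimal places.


Squaring each weight:
1.5^2 = 2.25
(-2.1)^2 = 4.41
(-0.7)^2 = 0.49
(-2.6)^2 = 6.76
Sum of squares = 13.91
Penalty = 0.5 * 13.91 = 6.9550

6.9550


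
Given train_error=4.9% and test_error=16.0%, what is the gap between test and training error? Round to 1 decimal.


Generalization gap = test_error - train_error
= 16.0 - 4.9
= 11.1%
A large gap suggests overfitting.

11.1


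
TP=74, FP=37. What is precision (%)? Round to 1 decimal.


Precision = TP / (TP + FP) * 100
= 74 / (74 + 37)
= 74 / 111
= 0.6667
= 66.7%

66.7


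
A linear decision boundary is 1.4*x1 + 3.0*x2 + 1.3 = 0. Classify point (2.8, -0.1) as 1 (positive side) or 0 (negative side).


Compute 1.4 * 2.8 + 3.0 * -0.1 + 1.3
= 3.92 + -0.3 + 1.3
= 4.92
Since 4.92 >= 0, the point is on the positive side.

1


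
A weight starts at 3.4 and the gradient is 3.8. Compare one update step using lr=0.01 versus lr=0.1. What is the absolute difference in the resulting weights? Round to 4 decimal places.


With lr=0.01: w_new = 3.4 - 0.01 * 3.8 = 3.362
With lr=0.1: w_new = 3.4 - 0.1 * 3.8 = 3.02
Absolute difference = |3.362 - 3.02|
= 0.3420

0.3420


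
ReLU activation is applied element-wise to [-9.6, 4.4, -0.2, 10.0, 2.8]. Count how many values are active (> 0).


ReLU(x) = max(0, x) for each element:
ReLU(-9.6) = 0
ReLU(4.4) = 4.4
ReLU(-0.2) = 0
ReLU(10.0) = 10.0
ReLU(2.8) = 2.8
Active neurons (>0): 3

3


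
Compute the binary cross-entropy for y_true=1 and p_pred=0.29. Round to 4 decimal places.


For y=1: Loss = -log(p)
= -log(0.29)
= -(-1.2379)
= 1.2379

1.2379


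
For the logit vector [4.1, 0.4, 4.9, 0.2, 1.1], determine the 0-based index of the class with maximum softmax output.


Softmax is a monotonic transformation, so it preserves the argmax.
We need to find the index of the maximum logit.
Index 0: 4.1
Index 1: 0.4
Index 2: 4.9
Index 3: 0.2
Index 4: 1.1
Maximum logit = 4.9 at index 2

2


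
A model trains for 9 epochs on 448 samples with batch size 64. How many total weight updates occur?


Iterations per epoch = 448 / 64 = 7
Total updates = iterations_per_epoch * epochs
= 7 * 9
= 63

63


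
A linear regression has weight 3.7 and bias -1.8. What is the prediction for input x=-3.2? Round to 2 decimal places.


y = 3.7 * -3.2 + (-1.8)
= -11.84 + (-1.8)
= -13.64

-13.64


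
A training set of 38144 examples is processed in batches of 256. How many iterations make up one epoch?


Iterations per epoch = dataset_size / batch_size
= 38144 / 256
= 149

149


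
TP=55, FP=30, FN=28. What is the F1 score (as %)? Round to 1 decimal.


Precision = TP / (TP + FP) = 55 / 85 = 0.6471
Recall = TP / (TP + FN) = 55 / 83 = 0.6627
F1 = 2 * P * R / (P + R)
= 2 * 0.6471 * 0.6627 / (0.6471 + 0.6627)
= 0.8575 / 1.3097
= 0.6548
As percentage: 65.5%

65.5


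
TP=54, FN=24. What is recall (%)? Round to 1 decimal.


Recall = TP / (TP + FN) * 100
= 54 / (54 + 24)
= 54 / 78
= 0.6923
= 69.2%

69.2


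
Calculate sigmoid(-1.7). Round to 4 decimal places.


sigmoid(z) = 1 / (1 + exp(-z))
exp(-(-1.7)) = exp(1.7) = 5.4739
1 + 5.4739 = 6.4739
1 / 6.4739 = 0.1545

0.1545


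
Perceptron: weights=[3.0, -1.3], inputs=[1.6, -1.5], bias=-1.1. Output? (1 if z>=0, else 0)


z = w . x + b
= 3.0*1.6 + -1.3*-1.5 + -1.1
= 4.8 + 1.95 + -1.1
= 6.75 + -1.1
= 5.65
Since z = 5.65 >= 0, output = 1

1


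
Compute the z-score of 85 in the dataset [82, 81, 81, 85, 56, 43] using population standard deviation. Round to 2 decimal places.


Mean = (82 + 81 + 81 + 85 + 56 + 43) / 6 = 71.3333
Variance = sum((x_i - mean)^2) / n = 254.2222
Std = sqrt(254.2222) = 15.9443
Z = (x - mean) / std
= (85 - 71.3333) / 15.9443
= 13.6667 / 15.9443
= 0.86

0.86


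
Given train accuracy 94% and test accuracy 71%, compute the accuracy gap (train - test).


Gap = train_accuracy - test_accuracy
= 94 - 71
= 23%
This large gap strongly indicates overfitting.

23


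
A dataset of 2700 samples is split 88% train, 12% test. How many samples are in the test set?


Train samples = 2700 * 88% = 2376
Test samples = 2700 - 2376
= 324

324


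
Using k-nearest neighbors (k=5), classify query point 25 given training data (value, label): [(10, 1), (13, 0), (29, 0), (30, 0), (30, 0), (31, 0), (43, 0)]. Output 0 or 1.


Distances from query 25:
Point 29 (class 0): distance = 4
Point 30 (class 0): distance = 5
Point 30 (class 0): distance = 5
Point 31 (class 0): distance = 6
Point 13 (class 0): distance = 12
K=5 nearest neighbors: classes = [0, 0, 0, 0, 0]
Votes for class 1: 0 / 5
Majority vote => class 0

0


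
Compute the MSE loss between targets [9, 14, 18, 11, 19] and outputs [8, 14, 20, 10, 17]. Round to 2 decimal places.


Differences: [1, 0, -2, 1, 2]
Squared errors: [1, 0, 4, 1, 4]
Sum of squared errors = 10
MSE = 10 / 5 = 2.00

2.00


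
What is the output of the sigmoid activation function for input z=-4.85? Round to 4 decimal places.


sigmoid(z) = 1 / (1 + exp(-z))
exp(-(-4.85)) = exp(4.85) = 127.7404
1 + 127.7404 = 128.7404
1 / 128.7404 = 0.0078

0.0078


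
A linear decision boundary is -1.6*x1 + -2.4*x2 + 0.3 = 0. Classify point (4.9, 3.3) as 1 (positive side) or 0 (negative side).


Compute -1.6 * 4.9 + -2.4 * 3.3 + 0.3
= -7.84 + -7.92 + 0.3
= -15.46
Since -15.46 < 0, the point is on the negative side.

0


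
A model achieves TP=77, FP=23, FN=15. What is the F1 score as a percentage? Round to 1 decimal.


Precision = TP / (TP + FP) = 77 / 100 = 0.77
Recall = TP / (TP + FN) = 77 / 92 = 0.837
F1 = 2 * P * R / (P + R)
= 2 * 0.77 * 0.837 / (0.77 + 0.837)
= 1.2889 / 1.607
= 0.8021
As percentage: 80.2%

80.2


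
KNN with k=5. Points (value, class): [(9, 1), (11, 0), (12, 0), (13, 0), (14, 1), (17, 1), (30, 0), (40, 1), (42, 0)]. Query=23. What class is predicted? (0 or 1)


Distances from query 23:
Point 17 (class 1): distance = 6
Point 30 (class 0): distance = 7
Point 14 (class 1): distance = 9
Point 13 (class 0): distance = 10
Point 12 (class 0): distance = 11
K=5 nearest neighbors: classes = [1, 0, 1, 0, 0]
Votes for class 1: 2 / 5
Majority vote => class 0

0


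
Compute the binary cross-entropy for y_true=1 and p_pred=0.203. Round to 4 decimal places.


For y=1: Loss = -log(p)
= -log(0.203)
= -(-1.5945)
= 1.5945

1.5945


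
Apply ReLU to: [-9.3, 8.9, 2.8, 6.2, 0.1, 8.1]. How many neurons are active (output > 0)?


ReLU(x) = max(0, x) for each element:
ReLU(-9.3) = 0
ReLU(8.9) = 8.9
ReLU(2.8) = 2.8
ReLU(6.2) = 6.2
ReLU(0.1) = 0.1
ReLU(8.1) = 8.1
Active neurons (>0): 5

5


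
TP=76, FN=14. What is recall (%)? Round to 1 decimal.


Recall = TP / (TP + FN) * 100
= 76 / (76 + 14)
= 76 / 90
= 0.8444
= 84.4%

84.4


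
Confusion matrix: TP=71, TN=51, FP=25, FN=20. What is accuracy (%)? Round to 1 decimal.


Accuracy = (TP + TN) / (TP + TN + FP + FN) * 100
= (71 + 51) / (71 + 51 + 25 + 20)
= 122 / 167
= 0.7305
= 73.1%

73.1


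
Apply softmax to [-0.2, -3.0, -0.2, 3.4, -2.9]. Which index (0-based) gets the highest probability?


Softmax is a monotonic transformation, so it preserves the argmax.
We need to find the index of the maximum logit.
Index 0: -0.2
Index 1: -3.0
Index 2: -0.2
Index 3: 3.4
Index 4: -2.9
Maximum logit = 3.4 at index 3

3


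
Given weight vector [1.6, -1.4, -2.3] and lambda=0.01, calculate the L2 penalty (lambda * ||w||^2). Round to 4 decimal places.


Squaring each weight:
1.6^2 = 2.56
(-1.4)^2 = 1.96
(-2.3)^2 = 5.29
Sum of squares = 9.81
Penalty = 0.01 * 9.81 = 0.0981

0.0981


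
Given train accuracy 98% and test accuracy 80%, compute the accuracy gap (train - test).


Gap = train_accuracy - test_accuracy
= 98 - 80
= 18%
This gap suggests the model is overfitting.

18


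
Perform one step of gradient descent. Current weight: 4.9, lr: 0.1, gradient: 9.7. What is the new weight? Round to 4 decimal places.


w_new = w_old - lr * gradient
= 4.9 - 0.1 * 9.7
= 4.9 - (0.97)
= 3.9300

3.9300


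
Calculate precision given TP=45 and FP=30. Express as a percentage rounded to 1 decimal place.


Precision = TP / (TP + FP) * 100
= 45 / (45 + 30)
= 45 / 75
= 0.6
= 60.0%

60.0


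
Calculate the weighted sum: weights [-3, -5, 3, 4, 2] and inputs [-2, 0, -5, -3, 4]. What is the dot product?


Element-wise products:
-3 * -2 = 6
-5 * 0 = 0
3 * -5 = -15
4 * -3 = -12
2 * 4 = 8
Sum = 6 + 0 + -15 + -12 + 8
= -13

-13


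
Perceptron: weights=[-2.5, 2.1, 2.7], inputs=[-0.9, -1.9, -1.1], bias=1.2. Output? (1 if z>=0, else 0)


z = w . x + b
= -2.5*-0.9 + 2.1*-1.9 + 2.7*-1.1 + 1.2
= 2.25 + -3.99 + -2.97 + 1.2
= -4.71 + 1.2
= -3.51
Since z = -3.51 < 0, output = 0

0


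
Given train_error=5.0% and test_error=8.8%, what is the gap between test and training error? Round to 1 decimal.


Generalization gap = test_error - train_error
= 8.8 - 5.0
= 3.8%
A moderate gap.

3.8


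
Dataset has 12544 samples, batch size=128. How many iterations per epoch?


Iterations per epoch = dataset_size / batch_size
= 12544 / 128
= 98

98


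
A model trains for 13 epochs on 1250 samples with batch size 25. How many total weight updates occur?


Iterations per epoch = 1250 / 25 = 50
Total updates = iterations_per_epoch * epochs
= 50 * 13
= 650

650


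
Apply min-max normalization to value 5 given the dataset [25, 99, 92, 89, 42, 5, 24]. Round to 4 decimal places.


Min = 5, Max = 99
Range = 99 - 5 = 94
Scaled = (x - min) / (max - min)
= (5 - 5) / 94
= 0 / 94
= 0.0000

0.0000


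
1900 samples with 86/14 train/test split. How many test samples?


Train samples = 1900 * 86% = 1634
Test samples = 1900 - 1634
= 266

266


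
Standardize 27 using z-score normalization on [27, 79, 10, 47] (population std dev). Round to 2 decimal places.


Mean = (27 + 79 + 10 + 47) / 4 = 40.75
Variance = sum((x_i - mean)^2) / n = 659.1875
Std = sqrt(659.1875) = 25.6746
Z = (x - mean) / std
= (27 - 40.75) / 25.6746
= -13.75 / 25.6746
= -0.54

-0.54


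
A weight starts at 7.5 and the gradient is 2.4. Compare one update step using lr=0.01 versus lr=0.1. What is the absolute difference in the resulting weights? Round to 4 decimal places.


With lr=0.01: w_new = 7.5 - 0.01 * 2.4 = 7.476
With lr=0.1: w_new = 7.5 - 0.1 * 2.4 = 7.26
Absolute difference = |7.476 - 7.26|
= 0.2160

0.2160


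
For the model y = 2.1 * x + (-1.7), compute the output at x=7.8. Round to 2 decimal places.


y = 2.1 * 7.8 + (-1.7)
= 16.38 + (-1.7)
= 14.68

14.68


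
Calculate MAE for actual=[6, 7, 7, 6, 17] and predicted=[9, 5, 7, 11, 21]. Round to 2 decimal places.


Absolute errors: [3, 2, 0, 5, 4]
Sum of absolute errors = 14
MAE = 14 / 5 = 2.80

2.80


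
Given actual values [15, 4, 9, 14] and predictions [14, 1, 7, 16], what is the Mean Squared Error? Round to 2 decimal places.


Differences: [1, 3, 2, -2]
Squared errors: [1, 9, 4, 4]
Sum of squared errors = 18
MSE = 18 / 4 = 4.50

4.50


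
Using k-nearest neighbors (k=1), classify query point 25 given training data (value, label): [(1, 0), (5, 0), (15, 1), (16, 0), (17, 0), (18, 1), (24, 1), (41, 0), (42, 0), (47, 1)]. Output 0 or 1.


Distances from query 25:
Point 24 (class 1): distance = 1
K=1 nearest neighbors: classes = [1]
Votes for class 1: 1 / 1
Majority vote => class 1

1


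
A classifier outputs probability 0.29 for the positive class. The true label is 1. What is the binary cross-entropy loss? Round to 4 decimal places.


For y=1: Loss = -log(p)
= -log(0.29)
= -(-1.2379)
= 1.2379

1.2379


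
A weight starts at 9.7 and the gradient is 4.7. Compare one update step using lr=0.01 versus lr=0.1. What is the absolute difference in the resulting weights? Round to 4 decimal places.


With lr=0.01: w_new = 9.7 - 0.01 * 4.7 = 9.653
With lr=0.1: w_new = 9.7 - 0.1 * 4.7 = 9.23
Absolute difference = |9.653 - 9.23|
= 0.4230

0.4230


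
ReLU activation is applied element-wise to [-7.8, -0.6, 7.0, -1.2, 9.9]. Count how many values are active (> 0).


ReLU(x) = max(0, x) for each element:
ReLU(-7.8) = 0
ReLU(-0.6) = 0
ReLU(7.0) = 7.0
ReLU(-1.2) = 0
ReLU(9.9) = 9.9
Active neurons (>0): 2

2


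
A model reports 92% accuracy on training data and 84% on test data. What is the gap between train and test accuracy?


Gap = train_accuracy - test_accuracy
= 92 - 84
= 8%
This moderate gap may indicate mild overfitting.

8


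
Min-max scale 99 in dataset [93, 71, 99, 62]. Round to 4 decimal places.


Min = 62, Max = 99
Range = 99 - 62 = 37
Scaled = (x - min) / (max - min)
= (99 - 62) / 37
= 37 / 37
= 1.0000

1.0000


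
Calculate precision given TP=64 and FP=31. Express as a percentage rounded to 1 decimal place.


Precision = TP / (TP + FP) * 100
= 64 / (64 + 31)
= 64 / 95
= 0.6737
= 67.4%

67.4


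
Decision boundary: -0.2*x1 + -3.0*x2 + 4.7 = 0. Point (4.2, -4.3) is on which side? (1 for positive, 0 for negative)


Compute -0.2 * 4.2 + -3.0 * -4.3 + 4.7
= -0.84 + 12.9 + 4.7
= 16.76
Since 16.76 >= 0, the point is on the positive side.

1


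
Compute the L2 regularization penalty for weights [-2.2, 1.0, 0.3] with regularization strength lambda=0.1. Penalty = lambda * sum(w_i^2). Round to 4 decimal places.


Squaring each weight:
(-2.2)^2 = 4.84
1.0^2 = 1.0
0.3^2 = 0.09
Sum of squares = 5.93
Penalty = 0.1 * 5.93 = 0.5930

0.5930


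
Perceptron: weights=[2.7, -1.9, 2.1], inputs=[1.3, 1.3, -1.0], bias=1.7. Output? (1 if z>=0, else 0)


z = w . x + b
= 2.7*1.3 + -1.9*1.3 + 2.1*-1.0 + 1.7
= 3.51 + -2.47 + -2.1 + 1.7
= -1.06 + 1.7
= 0.64
Since z = 0.64 >= 0, output = 1

1


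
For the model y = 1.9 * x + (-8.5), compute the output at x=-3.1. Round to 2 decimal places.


y = 1.9 * -3.1 + (-8.5)
= -5.89 + (-8.5)
= -14.39

-14.39


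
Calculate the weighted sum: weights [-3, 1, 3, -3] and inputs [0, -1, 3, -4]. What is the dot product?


Element-wise products:
-3 * 0 = 0
1 * -1 = -1
3 * 3 = 9
-3 * -4 = 12
Sum = 0 + -1 + 9 + 12
= 20

20


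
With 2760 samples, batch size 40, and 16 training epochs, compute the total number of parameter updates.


Iterations per epoch = 2760 / 40 = 69
Total updates = iterations_per_epoch * epochs
= 69 * 16
= 1104

1104


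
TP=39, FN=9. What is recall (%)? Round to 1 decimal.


Recall = TP / (TP + FN) * 100
= 39 / (39 + 9)
= 39 / 48
= 0.8125
= 81.3%

81.3


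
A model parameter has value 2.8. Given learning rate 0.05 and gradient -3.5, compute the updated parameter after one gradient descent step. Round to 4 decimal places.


w_new = w_old - lr * gradient
= 2.8 - 0.05 * -3.5
= 2.8 - (-0.175)
= 2.9750

2.9750


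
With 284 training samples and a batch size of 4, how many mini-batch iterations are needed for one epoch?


Iterations per epoch = dataset_size / batch_size
= 284 / 4
= 71

71


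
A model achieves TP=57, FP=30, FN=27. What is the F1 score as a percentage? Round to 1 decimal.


Precision = TP / (TP + FP) = 57 / 87 = 0.6552
Recall = TP / (TP + FN) = 57 / 84 = 0.6786
F1 = 2 * P * R / (P + R)
= 2 * 0.6552 * 0.6786 / (0.6552 + 0.6786)
= 0.8892 / 1.3337
= 0.6667
As percentage: 66.7%

66.7


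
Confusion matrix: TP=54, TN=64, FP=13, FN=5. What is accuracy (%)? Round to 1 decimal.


Accuracy = (TP + TN) / (TP + TN + FP + FN) * 100
= (54 + 64) / (54 + 64 + 13 + 5)
= 118 / 136
= 0.8676
= 86.8%

86.8


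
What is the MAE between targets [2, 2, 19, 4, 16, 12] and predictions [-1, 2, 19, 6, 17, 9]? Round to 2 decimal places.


Absolute errors: [3, 0, 0, 2, 1, 3]
Sum of absolute errors = 9
MAE = 9 / 6 = 1.50

1.50


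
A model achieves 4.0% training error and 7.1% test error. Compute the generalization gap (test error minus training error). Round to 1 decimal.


Generalization gap = test_error - train_error
= 7.1 - 4.0
= 3.1%
A moderate gap.

3.1


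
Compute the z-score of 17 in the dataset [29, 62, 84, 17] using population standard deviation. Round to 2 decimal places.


Mean = (29 + 62 + 84 + 17) / 4 = 48.0
Variance = sum((x_i - mean)^2) / n = 703.5
Std = sqrt(703.5) = 26.5236
Z = (x - mean) / std
= (17 - 48.0) / 26.5236
= -31.0 / 26.5236
= -1.17

-1.17


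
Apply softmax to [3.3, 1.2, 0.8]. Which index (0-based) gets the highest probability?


Softmax is a monotonic transformation, so it preserves the argmax.
We need to find the index of the maximum logit.
Index 0: 3.3
Index 1: 1.2
Index 2: 0.8
Maximum logit = 3.3 at index 0

0


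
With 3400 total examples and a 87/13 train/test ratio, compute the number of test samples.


Train samples = 3400 * 87% = 2958
Test samples = 3400 - 2958
= 442

442


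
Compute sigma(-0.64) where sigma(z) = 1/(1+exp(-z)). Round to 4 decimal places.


sigmoid(z) = 1 / (1 + exp(-z))
exp(-(-0.64)) = exp(0.64) = 1.8965
1 + 1.8965 = 2.8965
1 / 2.8965 = 0.3452

0.3452


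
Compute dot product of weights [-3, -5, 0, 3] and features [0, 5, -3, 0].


Element-wise products:
-3 * 0 = 0
-5 * 5 = -25
0 * -3 = 0
3 * 0 = 0
Sum = 0 + -25 + 0 + 0
= -25

-25


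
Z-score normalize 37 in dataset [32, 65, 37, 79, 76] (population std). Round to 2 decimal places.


Mean = (32 + 65 + 37 + 79 + 76) / 5 = 57.8
Variance = sum((x_i - mean)^2) / n = 386.16
Std = sqrt(386.16) = 19.651
Z = (x - mean) / std
= (37 - 57.8) / 19.651
= -20.8 / 19.651
= -1.06

-1.06


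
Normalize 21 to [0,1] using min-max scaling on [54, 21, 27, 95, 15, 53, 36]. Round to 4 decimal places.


Min = 15, Max = 95
Range = 95 - 15 = 80
Scaled = (x - min) / (max - min)
= (21 - 15) / 80
= 6 / 80
= 0.0750

0.0750


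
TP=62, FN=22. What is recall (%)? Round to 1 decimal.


Recall = TP / (TP + FN) * 100
= 62 / (62 + 22)
= 62 / 84
= 0.7381
= 73.8%

73.8


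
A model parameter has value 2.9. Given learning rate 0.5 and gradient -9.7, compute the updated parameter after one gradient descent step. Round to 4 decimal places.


w_new = w_old - lr * gradient
= 2.9 - 0.5 * -9.7
= 2.9 - (-4.85)
= 7.7500

7.7500


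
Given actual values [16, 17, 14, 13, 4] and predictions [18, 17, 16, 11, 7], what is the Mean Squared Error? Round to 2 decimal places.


Differences: [-2, 0, -2, 2, -3]
Squared errors: [4, 0, 4, 4, 9]
Sum of squared errors = 21
MSE = 21 / 5 = 4.20

4.20


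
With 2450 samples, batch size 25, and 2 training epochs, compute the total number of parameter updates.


Iterations per epoch = 2450 / 25 = 98
Total updates = iterations_per_epoch * epochs
= 98 * 2
= 196

196


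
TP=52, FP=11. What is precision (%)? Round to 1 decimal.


Precision = TP / (TP + FP) * 100
= 52 / (52 + 11)
= 52 / 63
= 0.8254
= 82.5%

82.5


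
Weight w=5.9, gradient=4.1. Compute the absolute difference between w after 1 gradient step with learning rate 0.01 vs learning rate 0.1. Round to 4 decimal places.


With lr=0.01: w_new = 5.9 - 0.01 * 4.1 = 5.859
With lr=0.1: w_new = 5.9 - 0.1 * 4.1 = 5.49
Absolute difference = |5.859 - 5.49|
= 0.3690

0.3690


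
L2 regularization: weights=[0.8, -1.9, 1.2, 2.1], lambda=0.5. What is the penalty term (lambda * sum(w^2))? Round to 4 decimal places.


Squaring each weight:
0.8^2 = 0.64
(-1.9)^2 = 3.61
1.2^2 = 1.44
2.1^2 = 4.41
Sum of squares = 10.1
Penalty = 0.5 * 10.1 = 5.0500

5.0500


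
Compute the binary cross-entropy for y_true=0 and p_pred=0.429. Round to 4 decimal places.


For y=0: Loss = -log(1-p)
= -log(1 - 0.429)
= -log(0.571)
= -(-0.5604)
= 0.5604

0.5604


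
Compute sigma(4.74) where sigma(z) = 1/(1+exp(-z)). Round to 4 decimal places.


sigmoid(z) = 1 / (1 + exp(-z))
exp(-(4.74)) = exp(-4.74) = 0.0087
1 + 0.0087 = 1.0087
1 / 1.0087 = 0.9913

0.9913


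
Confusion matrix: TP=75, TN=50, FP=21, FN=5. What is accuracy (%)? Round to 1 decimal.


Accuracy = (TP + TN) / (TP + TN + FP + FN) * 100
= (75 + 50) / (75 + 50 + 21 + 5)
= 125 / 151
= 0.8278
= 82.8%

82.8


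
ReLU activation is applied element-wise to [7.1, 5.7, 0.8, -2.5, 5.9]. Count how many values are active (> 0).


ReLU(x) = max(0, x) for each element:
ReLU(7.1) = 7.1
ReLU(5.7) = 5.7
ReLU(0.8) = 0.8
ReLU(-2.5) = 0
ReLU(5.9) = 5.9
Active neurons (>0): 4

4


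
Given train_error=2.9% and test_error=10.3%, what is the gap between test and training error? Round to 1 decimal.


Generalization gap = test_error - train_error
= 10.3 - 2.9
= 7.4%
A moderate gap.

7.4


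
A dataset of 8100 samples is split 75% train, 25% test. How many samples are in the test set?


Train samples = 8100 * 75% = 6075
Test samples = 8100 - 6075
= 2025

2025


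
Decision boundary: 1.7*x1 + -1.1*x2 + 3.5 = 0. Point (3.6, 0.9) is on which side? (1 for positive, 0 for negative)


Compute 1.7 * 3.6 + -1.1 * 0.9 + 3.5
= 6.12 + -0.99 + 3.5
= 8.63
Since 8.63 >= 0, the point is on the positive side.

1


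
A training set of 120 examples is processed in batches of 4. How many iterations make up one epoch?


Iterations per epoch = dataset_size / batch_size
= 120 / 4
= 30

30


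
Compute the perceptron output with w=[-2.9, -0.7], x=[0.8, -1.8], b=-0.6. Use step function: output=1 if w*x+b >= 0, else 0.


z = w . x + b
= -2.9*0.8 + -0.7*-1.8 + -0.6
= -2.32 + 1.26 + -0.6
= -1.06 + -0.6
= -1.66
Since z = -1.66 < 0, output = 0

0


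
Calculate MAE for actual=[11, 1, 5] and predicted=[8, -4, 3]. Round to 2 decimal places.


Absolute errors: [3, 5, 2]
Sum of absolute errors = 10
MAE = 10 / 3 = 3.33

3.33


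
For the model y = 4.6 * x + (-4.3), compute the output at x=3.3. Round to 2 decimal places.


y = 4.6 * 3.3 + (-4.3)
= 15.18 + (-4.3)
= 10.88

10.88


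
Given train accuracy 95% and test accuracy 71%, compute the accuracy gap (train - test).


Gap = train_accuracy - test_accuracy
= 95 - 71
= 24%
This large gap strongly indicates overfitting.

24


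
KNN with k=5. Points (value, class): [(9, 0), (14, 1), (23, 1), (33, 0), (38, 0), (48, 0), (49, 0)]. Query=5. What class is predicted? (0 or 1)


Distances from query 5:
Point 9 (class 0): distance = 4
Point 14 (class 1): distance = 9
Point 23 (class 1): distance = 18
Point 33 (class 0): distance = 28
Point 38 (class 0): distance = 33
K=5 nearest neighbors: classes = [0, 1, 1, 0, 0]
Votes for class 1: 2 / 5
Majority vote => class 0

0


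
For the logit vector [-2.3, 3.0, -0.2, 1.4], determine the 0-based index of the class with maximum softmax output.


Softmax is a monotonic transformation, so it preserves the argmax.
We need to find the index of the maximum logit.
Index 0: -2.3
Index 1: 3.0
Index 2: -0.2
Index 3: 1.4
Maximum logit = 3.0 at index 1

1


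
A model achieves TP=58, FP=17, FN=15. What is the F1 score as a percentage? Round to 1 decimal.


Precision = TP / (TP + FP) = 58 / 75 = 0.7733
Recall = TP / (TP + FN) = 58 / 73 = 0.7945
F1 = 2 * P * R / (P + R)
= 2 * 0.7733 * 0.7945 / (0.7733 + 0.7945)
= 1.2289 / 1.5679
= 0.7838
As percentage: 78.4%

78.4


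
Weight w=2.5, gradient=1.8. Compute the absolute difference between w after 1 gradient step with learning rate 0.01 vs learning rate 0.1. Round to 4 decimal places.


With lr=0.01: w_new = 2.5 - 0.01 * 1.8 = 2.482
With lr=0.1: w_new = 2.5 - 0.1 * 1.8 = 2.32
Absolute difference = |2.482 - 2.32|
= 0.1620

0.1620


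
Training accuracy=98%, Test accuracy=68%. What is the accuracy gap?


Gap = train_accuracy - test_accuracy
= 98 - 68
= 30%
This large gap strongly indicates overfitting.

30


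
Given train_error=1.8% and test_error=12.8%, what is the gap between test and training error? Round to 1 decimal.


Generalization gap = test_error - train_error
= 12.8 - 1.8
= 11.0%
A large gap suggests overfitting.

11.0


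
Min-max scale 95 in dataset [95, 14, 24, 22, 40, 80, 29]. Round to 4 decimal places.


Min = 14, Max = 95
Range = 95 - 14 = 81
Scaled = (x - min) / (max - min)
= (95 - 14) / 81
= 81 / 81
= 1.0000

1.0000


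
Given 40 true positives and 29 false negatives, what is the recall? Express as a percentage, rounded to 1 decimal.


Recall = TP / (TP + FN) * 100
= 40 / (40 + 29)
= 40 / 69
= 0.5797
= 58.0%

58.0


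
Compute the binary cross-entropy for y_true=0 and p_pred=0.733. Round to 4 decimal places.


For y=0: Loss = -log(1-p)
= -log(1 - 0.733)
= -log(0.267)
= -(-1.3205)
= 1.3205

1.3205


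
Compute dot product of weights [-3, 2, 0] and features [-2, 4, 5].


Element-wise products:
-3 * -2 = 6
2 * 4 = 8
0 * 5 = 0
Sum = 6 + 8 + 0
= 14

14


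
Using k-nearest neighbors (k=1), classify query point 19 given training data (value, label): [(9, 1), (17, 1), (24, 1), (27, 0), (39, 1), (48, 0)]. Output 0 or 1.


Distances from query 19:
Point 17 (class 1): distance = 2
K=1 nearest neighbors: classes = [1]
Votes for class 1: 1 / 1
Majority vote => class 1

1


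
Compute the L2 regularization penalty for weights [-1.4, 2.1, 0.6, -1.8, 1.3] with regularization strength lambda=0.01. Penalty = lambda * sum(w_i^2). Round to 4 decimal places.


Squaring each weight:
(-1.4)^2 = 1.96
2.1^2 = 4.41
0.6^2 = 0.36
(-1.8)^2 = 3.24
1.3^2 = 1.69
Sum of squares = 11.66
Penalty = 0.01 * 11.66 = 0.1166

0.1166


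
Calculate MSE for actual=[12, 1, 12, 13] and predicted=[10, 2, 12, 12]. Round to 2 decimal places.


Differences: [2, -1, 0, 1]
Squared errors: [4, 1, 0, 1]
Sum of squared errors = 6
MSE = 6 / 4 = 1.50

1.50


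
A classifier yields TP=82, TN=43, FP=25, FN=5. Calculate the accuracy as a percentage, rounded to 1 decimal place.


Accuracy = (TP + TN) / (TP + TN + FP + FN) * 100
= (82 + 43) / (82 + 43 + 25 + 5)
= 125 / 155
= 0.8065
= 80.6%

80.6


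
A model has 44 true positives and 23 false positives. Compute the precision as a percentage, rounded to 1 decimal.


Precision = TP / (TP + FP) * 100
= 44 / (44 + 23)
= 44 / 67
= 0.6567
= 65.7%

65.7


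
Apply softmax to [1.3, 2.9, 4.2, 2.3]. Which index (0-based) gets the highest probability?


Softmax is a monotonic transformation, so it preserves the argmax.
We need to find the index of the maximum logit.
Index 0: 1.3
Index 1: 2.9
Index 2: 4.2
Index 3: 2.3
Maximum logit = 4.2 at index 2

2


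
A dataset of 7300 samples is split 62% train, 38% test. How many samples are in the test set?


Train samples = 7300 * 62% = 4526
Test samples = 7300 - 4526
= 2774

2774


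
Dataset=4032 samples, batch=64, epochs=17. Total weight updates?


Iterations per epoch = 4032 / 64 = 63
Total updates = iterations_per_epoch * epochs
= 63 * 17
= 1071

1071


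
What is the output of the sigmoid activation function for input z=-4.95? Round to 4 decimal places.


sigmoid(z) = 1 / (1 + exp(-z))
exp(-(-4.95)) = exp(4.95) = 141.175
1 + 141.175 = 142.175
1 / 142.175 = 0.0070

0.0070


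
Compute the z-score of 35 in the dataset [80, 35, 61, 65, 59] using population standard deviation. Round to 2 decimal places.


Mean = (80 + 35 + 61 + 65 + 59) / 5 = 60.0
Variance = sum((x_i - mean)^2) / n = 210.4
Std = sqrt(210.4) = 14.5052
Z = (x - mean) / std
= (35 - 60.0) / 14.5052
= -25.0 / 14.5052
= -1.72

-1.72


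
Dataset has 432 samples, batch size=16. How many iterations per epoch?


Iterations per epoch = dataset_size / batch_size
= 432 / 16
= 27

27


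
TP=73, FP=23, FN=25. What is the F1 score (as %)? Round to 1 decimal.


Precision = TP / (TP + FP) = 73 / 96 = 0.7604
Recall = TP / (TP + FN) = 73 / 98 = 0.7449
F1 = 2 * P * R / (P + R)
= 2 * 0.7604 * 0.7449 / (0.7604 + 0.7449)
= 1.1329 / 1.5053
= 0.7526
As percentage: 75.3%

75.3


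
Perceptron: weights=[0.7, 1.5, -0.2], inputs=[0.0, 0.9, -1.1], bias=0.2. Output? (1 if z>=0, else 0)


z = w . x + b
= 0.7*0.0 + 1.5*0.9 + -0.2*-1.1 + 0.2
= 0.0 + 1.35 + 0.22 + 0.2
= 1.57 + 0.2
= 1.77
Since z = 1.77 >= 0, output = 1

1


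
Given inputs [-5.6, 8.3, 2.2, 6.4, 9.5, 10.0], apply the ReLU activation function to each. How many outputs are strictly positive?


ReLU(x) = max(0, x) for each element:
ReLU(-5.6) = 0
ReLU(8.3) = 8.3
ReLU(2.2) = 2.2
ReLU(6.4) = 6.4
ReLU(9.5) = 9.5
ReLU(10.0) = 10.0
Active neurons (>0): 5

5


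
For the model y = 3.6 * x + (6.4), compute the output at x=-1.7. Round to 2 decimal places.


y = 3.6 * -1.7 + (6.4)
= -6.12 + (6.4)
= 0.28

0.28


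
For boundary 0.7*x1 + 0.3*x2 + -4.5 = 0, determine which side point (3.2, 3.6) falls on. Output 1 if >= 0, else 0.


Compute 0.7 * 3.2 + 0.3 * 3.6 + -4.5
= 2.24 + 1.08 + -4.5
= -1.18
Since -1.18 < 0, the point is on the negative side.

0


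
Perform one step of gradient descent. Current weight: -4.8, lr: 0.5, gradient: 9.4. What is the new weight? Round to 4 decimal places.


w_new = w_old - lr * gradient
= -4.8 - 0.5 * 9.4
= -4.8 - (4.7)
= -9.5000

-9.5000


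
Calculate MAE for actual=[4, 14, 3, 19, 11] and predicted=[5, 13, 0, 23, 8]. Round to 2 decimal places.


Absolute errors: [1, 1, 3, 4, 3]
Sum of absolute errors = 12
MAE = 12 / 5 = 2.40

2.40


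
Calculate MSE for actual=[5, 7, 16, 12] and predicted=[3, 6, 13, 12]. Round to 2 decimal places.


Differences: [2, 1, 3, 0]
Squared errors: [4, 1, 9, 0]
Sum of squared errors = 14
MSE = 14 / 4 = 3.50

3.50


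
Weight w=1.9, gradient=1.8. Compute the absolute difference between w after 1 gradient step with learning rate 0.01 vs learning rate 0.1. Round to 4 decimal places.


With lr=0.01: w_new = 1.9 - 0.01 * 1.8 = 1.882
With lr=0.1: w_new = 1.9 - 0.1 * 1.8 = 1.72
Absolute difference = |1.882 - 1.72|
= 0.1620

0.1620


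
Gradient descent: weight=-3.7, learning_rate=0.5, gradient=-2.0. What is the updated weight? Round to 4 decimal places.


w_new = w_old - lr * gradient
= -3.7 - 0.5 * -2.0
= -3.7 - (-1.0)
= -2.7000

-2.7000


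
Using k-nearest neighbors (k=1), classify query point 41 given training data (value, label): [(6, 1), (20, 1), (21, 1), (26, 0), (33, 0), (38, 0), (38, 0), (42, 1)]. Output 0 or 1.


Distances from query 41:
Point 42 (class 1): distance = 1
K=1 nearest neighbors: classes = [1]
Votes for class 1: 1 / 1
Majority vote => class 1

1


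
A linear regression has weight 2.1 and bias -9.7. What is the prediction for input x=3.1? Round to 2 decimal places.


y = 2.1 * 3.1 + (-9.7)
= 6.51 + (-9.7)
= -3.19

-3.19


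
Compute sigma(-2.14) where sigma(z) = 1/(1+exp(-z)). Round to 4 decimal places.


sigmoid(z) = 1 / (1 + exp(-z))
exp(-(-2.14)) = exp(2.14) = 8.4994
1 + 8.4994 = 9.4994
1 / 9.4994 = 0.1053

0.1053


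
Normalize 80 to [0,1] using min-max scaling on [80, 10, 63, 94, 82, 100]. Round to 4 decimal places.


Min = 10, Max = 100
Range = 100 - 10 = 90
Scaled = (x - min) / (max - min)
= (80 - 10) / 90
= 70 / 90
= 0.7778

0.7778
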